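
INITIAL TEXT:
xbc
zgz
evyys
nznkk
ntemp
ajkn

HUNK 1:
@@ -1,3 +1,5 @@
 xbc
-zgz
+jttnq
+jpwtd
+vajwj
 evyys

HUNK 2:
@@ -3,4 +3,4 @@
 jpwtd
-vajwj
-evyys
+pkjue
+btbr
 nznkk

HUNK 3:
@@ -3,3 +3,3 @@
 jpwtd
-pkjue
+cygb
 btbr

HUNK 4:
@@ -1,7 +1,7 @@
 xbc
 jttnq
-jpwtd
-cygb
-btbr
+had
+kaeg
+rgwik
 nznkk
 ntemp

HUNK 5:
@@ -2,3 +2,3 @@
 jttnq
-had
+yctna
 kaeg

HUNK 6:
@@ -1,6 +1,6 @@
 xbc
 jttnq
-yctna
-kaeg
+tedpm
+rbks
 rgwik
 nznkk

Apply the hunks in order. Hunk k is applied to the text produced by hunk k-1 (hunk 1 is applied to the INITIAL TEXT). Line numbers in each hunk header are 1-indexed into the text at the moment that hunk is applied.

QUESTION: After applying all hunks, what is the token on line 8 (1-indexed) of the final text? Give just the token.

Hunk 1: at line 1 remove [zgz] add [jttnq,jpwtd,vajwj] -> 8 lines: xbc jttnq jpwtd vajwj evyys nznkk ntemp ajkn
Hunk 2: at line 3 remove [vajwj,evyys] add [pkjue,btbr] -> 8 lines: xbc jttnq jpwtd pkjue btbr nznkk ntemp ajkn
Hunk 3: at line 3 remove [pkjue] add [cygb] -> 8 lines: xbc jttnq jpwtd cygb btbr nznkk ntemp ajkn
Hunk 4: at line 1 remove [jpwtd,cygb,btbr] add [had,kaeg,rgwik] -> 8 lines: xbc jttnq had kaeg rgwik nznkk ntemp ajkn
Hunk 5: at line 2 remove [had] add [yctna] -> 8 lines: xbc jttnq yctna kaeg rgwik nznkk ntemp ajkn
Hunk 6: at line 1 remove [yctna,kaeg] add [tedpm,rbks] -> 8 lines: xbc jttnq tedpm rbks rgwik nznkk ntemp ajkn
Final line 8: ajkn

Answer: ajkn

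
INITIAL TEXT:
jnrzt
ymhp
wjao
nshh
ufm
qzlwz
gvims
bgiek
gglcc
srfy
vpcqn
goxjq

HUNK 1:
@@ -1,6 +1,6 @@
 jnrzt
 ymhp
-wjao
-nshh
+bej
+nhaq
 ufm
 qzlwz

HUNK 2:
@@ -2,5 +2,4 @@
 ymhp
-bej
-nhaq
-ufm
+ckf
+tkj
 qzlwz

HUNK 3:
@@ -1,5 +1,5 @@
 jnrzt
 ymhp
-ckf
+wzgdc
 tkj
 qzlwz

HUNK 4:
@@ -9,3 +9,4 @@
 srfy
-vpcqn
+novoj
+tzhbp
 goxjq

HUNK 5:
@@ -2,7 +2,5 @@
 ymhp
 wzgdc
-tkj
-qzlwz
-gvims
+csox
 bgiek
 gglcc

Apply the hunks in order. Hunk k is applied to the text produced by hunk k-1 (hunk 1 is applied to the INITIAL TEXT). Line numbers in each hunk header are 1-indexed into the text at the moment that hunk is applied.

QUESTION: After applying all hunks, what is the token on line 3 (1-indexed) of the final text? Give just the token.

Hunk 1: at line 1 remove [wjao,nshh] add [bej,nhaq] -> 12 lines: jnrzt ymhp bej nhaq ufm qzlwz gvims bgiek gglcc srfy vpcqn goxjq
Hunk 2: at line 2 remove [bej,nhaq,ufm] add [ckf,tkj] -> 11 lines: jnrzt ymhp ckf tkj qzlwz gvims bgiek gglcc srfy vpcqn goxjq
Hunk 3: at line 1 remove [ckf] add [wzgdc] -> 11 lines: jnrzt ymhp wzgdc tkj qzlwz gvims bgiek gglcc srfy vpcqn goxjq
Hunk 4: at line 9 remove [vpcqn] add [novoj,tzhbp] -> 12 lines: jnrzt ymhp wzgdc tkj qzlwz gvims bgiek gglcc srfy novoj tzhbp goxjq
Hunk 5: at line 2 remove [tkj,qzlwz,gvims] add [csox] -> 10 lines: jnrzt ymhp wzgdc csox bgiek gglcc srfy novoj tzhbp goxjq
Final line 3: wzgdc

Answer: wzgdc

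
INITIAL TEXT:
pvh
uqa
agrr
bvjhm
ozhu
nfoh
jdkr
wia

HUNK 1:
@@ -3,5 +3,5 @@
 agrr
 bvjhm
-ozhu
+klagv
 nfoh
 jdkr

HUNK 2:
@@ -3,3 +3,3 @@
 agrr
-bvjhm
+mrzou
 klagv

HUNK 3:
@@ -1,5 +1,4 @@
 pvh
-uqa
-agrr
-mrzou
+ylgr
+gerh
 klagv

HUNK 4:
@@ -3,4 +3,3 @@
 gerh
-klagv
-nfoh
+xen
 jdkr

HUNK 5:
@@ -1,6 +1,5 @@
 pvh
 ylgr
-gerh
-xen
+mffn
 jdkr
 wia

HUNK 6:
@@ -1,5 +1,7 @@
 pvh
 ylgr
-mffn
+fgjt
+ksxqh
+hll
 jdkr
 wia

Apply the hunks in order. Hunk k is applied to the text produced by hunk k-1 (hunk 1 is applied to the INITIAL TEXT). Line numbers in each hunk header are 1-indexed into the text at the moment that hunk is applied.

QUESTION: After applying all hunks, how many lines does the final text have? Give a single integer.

Hunk 1: at line 3 remove [ozhu] add [klagv] -> 8 lines: pvh uqa agrr bvjhm klagv nfoh jdkr wia
Hunk 2: at line 3 remove [bvjhm] add [mrzou] -> 8 lines: pvh uqa agrr mrzou klagv nfoh jdkr wia
Hunk 3: at line 1 remove [uqa,agrr,mrzou] add [ylgr,gerh] -> 7 lines: pvh ylgr gerh klagv nfoh jdkr wia
Hunk 4: at line 3 remove [klagv,nfoh] add [xen] -> 6 lines: pvh ylgr gerh xen jdkr wia
Hunk 5: at line 1 remove [gerh,xen] add [mffn] -> 5 lines: pvh ylgr mffn jdkr wia
Hunk 6: at line 1 remove [mffn] add [fgjt,ksxqh,hll] -> 7 lines: pvh ylgr fgjt ksxqh hll jdkr wia
Final line count: 7

Answer: 7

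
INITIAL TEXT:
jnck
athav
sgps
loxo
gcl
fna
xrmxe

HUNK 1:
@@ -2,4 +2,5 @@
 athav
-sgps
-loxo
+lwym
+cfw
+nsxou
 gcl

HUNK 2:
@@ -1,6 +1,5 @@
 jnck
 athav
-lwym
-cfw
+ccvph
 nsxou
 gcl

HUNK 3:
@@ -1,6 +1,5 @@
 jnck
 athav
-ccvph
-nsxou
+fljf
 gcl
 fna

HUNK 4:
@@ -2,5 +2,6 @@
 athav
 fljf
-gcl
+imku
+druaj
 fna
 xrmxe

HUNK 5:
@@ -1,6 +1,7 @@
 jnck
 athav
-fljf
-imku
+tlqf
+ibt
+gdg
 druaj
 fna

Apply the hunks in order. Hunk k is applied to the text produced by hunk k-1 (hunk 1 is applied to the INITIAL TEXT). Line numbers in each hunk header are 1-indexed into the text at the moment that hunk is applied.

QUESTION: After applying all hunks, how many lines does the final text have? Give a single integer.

Answer: 8

Derivation:
Hunk 1: at line 2 remove [sgps,loxo] add [lwym,cfw,nsxou] -> 8 lines: jnck athav lwym cfw nsxou gcl fna xrmxe
Hunk 2: at line 1 remove [lwym,cfw] add [ccvph] -> 7 lines: jnck athav ccvph nsxou gcl fna xrmxe
Hunk 3: at line 1 remove [ccvph,nsxou] add [fljf] -> 6 lines: jnck athav fljf gcl fna xrmxe
Hunk 4: at line 2 remove [gcl] add [imku,druaj] -> 7 lines: jnck athav fljf imku druaj fna xrmxe
Hunk 5: at line 1 remove [fljf,imku] add [tlqf,ibt,gdg] -> 8 lines: jnck athav tlqf ibt gdg druaj fna xrmxe
Final line count: 8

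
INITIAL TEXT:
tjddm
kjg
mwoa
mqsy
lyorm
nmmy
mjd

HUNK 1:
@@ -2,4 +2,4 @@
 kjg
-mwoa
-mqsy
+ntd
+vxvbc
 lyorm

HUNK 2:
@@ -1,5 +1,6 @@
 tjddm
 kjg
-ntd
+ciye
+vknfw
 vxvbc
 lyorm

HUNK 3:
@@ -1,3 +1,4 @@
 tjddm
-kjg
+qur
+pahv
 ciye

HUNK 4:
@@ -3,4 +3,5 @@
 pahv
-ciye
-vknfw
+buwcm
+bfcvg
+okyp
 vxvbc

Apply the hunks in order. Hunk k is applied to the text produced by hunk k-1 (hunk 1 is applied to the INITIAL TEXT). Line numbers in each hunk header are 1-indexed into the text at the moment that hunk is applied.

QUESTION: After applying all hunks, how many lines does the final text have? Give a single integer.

Hunk 1: at line 2 remove [mwoa,mqsy] add [ntd,vxvbc] -> 7 lines: tjddm kjg ntd vxvbc lyorm nmmy mjd
Hunk 2: at line 1 remove [ntd] add [ciye,vknfw] -> 8 lines: tjddm kjg ciye vknfw vxvbc lyorm nmmy mjd
Hunk 3: at line 1 remove [kjg] add [qur,pahv] -> 9 lines: tjddm qur pahv ciye vknfw vxvbc lyorm nmmy mjd
Hunk 4: at line 3 remove [ciye,vknfw] add [buwcm,bfcvg,okyp] -> 10 lines: tjddm qur pahv buwcm bfcvg okyp vxvbc lyorm nmmy mjd
Final line count: 10

Answer: 10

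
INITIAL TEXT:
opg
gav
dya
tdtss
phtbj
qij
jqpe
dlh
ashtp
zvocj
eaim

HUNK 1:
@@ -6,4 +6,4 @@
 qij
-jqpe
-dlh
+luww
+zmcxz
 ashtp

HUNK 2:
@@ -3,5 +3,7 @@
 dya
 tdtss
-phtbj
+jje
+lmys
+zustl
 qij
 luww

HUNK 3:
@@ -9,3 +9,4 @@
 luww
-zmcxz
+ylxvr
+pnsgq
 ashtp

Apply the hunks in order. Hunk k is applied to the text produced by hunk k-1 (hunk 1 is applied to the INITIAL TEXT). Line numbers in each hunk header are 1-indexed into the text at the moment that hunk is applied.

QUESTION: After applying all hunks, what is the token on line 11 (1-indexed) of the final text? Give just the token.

Hunk 1: at line 6 remove [jqpe,dlh] add [luww,zmcxz] -> 11 lines: opg gav dya tdtss phtbj qij luww zmcxz ashtp zvocj eaim
Hunk 2: at line 3 remove [phtbj] add [jje,lmys,zustl] -> 13 lines: opg gav dya tdtss jje lmys zustl qij luww zmcxz ashtp zvocj eaim
Hunk 3: at line 9 remove [zmcxz] add [ylxvr,pnsgq] -> 14 lines: opg gav dya tdtss jje lmys zustl qij luww ylxvr pnsgq ashtp zvocj eaim
Final line 11: pnsgq

Answer: pnsgq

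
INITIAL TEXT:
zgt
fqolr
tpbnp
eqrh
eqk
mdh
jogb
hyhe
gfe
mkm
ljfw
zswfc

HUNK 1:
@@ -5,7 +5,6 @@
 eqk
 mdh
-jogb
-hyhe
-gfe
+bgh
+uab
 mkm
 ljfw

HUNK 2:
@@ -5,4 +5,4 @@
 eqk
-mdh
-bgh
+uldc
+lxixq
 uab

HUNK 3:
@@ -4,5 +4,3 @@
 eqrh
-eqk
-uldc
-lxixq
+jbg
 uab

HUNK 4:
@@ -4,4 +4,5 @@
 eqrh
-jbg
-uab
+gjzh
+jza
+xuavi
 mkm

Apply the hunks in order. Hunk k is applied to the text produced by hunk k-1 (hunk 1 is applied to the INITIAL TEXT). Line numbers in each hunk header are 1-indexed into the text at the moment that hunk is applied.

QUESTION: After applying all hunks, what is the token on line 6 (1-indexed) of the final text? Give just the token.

Hunk 1: at line 5 remove [jogb,hyhe,gfe] add [bgh,uab] -> 11 lines: zgt fqolr tpbnp eqrh eqk mdh bgh uab mkm ljfw zswfc
Hunk 2: at line 5 remove [mdh,bgh] add [uldc,lxixq] -> 11 lines: zgt fqolr tpbnp eqrh eqk uldc lxixq uab mkm ljfw zswfc
Hunk 3: at line 4 remove [eqk,uldc,lxixq] add [jbg] -> 9 lines: zgt fqolr tpbnp eqrh jbg uab mkm ljfw zswfc
Hunk 4: at line 4 remove [jbg,uab] add [gjzh,jza,xuavi] -> 10 lines: zgt fqolr tpbnp eqrh gjzh jza xuavi mkm ljfw zswfc
Final line 6: jza

Answer: jza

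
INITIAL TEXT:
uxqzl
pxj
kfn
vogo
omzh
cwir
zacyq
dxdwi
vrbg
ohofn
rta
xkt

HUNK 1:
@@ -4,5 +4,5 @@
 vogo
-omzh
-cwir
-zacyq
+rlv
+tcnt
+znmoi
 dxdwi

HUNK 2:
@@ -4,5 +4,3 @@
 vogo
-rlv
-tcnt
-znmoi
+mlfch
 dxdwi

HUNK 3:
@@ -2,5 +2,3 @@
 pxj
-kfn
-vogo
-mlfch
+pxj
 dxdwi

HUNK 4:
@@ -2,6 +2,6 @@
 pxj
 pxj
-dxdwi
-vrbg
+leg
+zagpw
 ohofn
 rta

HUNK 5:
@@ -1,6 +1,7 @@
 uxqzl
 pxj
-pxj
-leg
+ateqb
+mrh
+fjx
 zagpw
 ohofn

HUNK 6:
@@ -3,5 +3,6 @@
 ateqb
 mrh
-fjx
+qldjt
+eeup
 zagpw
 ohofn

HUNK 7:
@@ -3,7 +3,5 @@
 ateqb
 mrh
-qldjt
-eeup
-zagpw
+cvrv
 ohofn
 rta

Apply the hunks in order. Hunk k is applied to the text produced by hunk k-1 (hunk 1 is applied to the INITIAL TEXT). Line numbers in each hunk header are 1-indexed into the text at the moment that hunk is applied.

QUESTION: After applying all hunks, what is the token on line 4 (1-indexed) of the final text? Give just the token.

Hunk 1: at line 4 remove [omzh,cwir,zacyq] add [rlv,tcnt,znmoi] -> 12 lines: uxqzl pxj kfn vogo rlv tcnt znmoi dxdwi vrbg ohofn rta xkt
Hunk 2: at line 4 remove [rlv,tcnt,znmoi] add [mlfch] -> 10 lines: uxqzl pxj kfn vogo mlfch dxdwi vrbg ohofn rta xkt
Hunk 3: at line 2 remove [kfn,vogo,mlfch] add [pxj] -> 8 lines: uxqzl pxj pxj dxdwi vrbg ohofn rta xkt
Hunk 4: at line 2 remove [dxdwi,vrbg] add [leg,zagpw] -> 8 lines: uxqzl pxj pxj leg zagpw ohofn rta xkt
Hunk 5: at line 1 remove [pxj,leg] add [ateqb,mrh,fjx] -> 9 lines: uxqzl pxj ateqb mrh fjx zagpw ohofn rta xkt
Hunk 6: at line 3 remove [fjx] add [qldjt,eeup] -> 10 lines: uxqzl pxj ateqb mrh qldjt eeup zagpw ohofn rta xkt
Hunk 7: at line 3 remove [qldjt,eeup,zagpw] add [cvrv] -> 8 lines: uxqzl pxj ateqb mrh cvrv ohofn rta xkt
Final line 4: mrh

Answer: mrh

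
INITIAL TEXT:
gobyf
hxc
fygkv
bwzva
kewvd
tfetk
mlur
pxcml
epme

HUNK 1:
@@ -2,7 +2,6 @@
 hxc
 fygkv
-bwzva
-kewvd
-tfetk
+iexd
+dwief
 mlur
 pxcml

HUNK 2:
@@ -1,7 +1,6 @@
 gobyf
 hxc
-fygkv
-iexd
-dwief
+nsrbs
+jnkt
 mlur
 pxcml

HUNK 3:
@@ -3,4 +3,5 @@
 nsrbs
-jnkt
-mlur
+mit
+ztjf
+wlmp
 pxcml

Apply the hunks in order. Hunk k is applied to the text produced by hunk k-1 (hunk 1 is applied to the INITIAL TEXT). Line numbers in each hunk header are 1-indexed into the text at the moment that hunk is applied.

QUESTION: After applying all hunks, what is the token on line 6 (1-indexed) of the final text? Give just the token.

Hunk 1: at line 2 remove [bwzva,kewvd,tfetk] add [iexd,dwief] -> 8 lines: gobyf hxc fygkv iexd dwief mlur pxcml epme
Hunk 2: at line 1 remove [fygkv,iexd,dwief] add [nsrbs,jnkt] -> 7 lines: gobyf hxc nsrbs jnkt mlur pxcml epme
Hunk 3: at line 3 remove [jnkt,mlur] add [mit,ztjf,wlmp] -> 8 lines: gobyf hxc nsrbs mit ztjf wlmp pxcml epme
Final line 6: wlmp

Answer: wlmp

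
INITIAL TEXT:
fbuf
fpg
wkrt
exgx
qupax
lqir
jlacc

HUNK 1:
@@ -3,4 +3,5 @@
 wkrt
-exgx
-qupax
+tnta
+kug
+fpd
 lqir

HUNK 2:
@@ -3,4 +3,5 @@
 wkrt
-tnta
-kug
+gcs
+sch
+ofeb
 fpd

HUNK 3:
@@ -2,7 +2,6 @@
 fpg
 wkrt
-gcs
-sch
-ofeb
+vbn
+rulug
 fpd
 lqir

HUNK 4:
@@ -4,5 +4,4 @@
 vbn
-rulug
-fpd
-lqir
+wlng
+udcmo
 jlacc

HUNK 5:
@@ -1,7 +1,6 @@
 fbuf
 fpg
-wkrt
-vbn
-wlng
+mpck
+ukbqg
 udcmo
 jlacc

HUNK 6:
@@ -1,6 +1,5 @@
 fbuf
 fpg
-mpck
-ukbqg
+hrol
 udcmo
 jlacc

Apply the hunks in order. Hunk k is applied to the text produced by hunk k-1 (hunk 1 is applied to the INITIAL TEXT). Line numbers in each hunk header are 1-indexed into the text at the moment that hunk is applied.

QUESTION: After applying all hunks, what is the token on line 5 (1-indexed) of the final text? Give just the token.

Answer: jlacc

Derivation:
Hunk 1: at line 3 remove [exgx,qupax] add [tnta,kug,fpd] -> 8 lines: fbuf fpg wkrt tnta kug fpd lqir jlacc
Hunk 2: at line 3 remove [tnta,kug] add [gcs,sch,ofeb] -> 9 lines: fbuf fpg wkrt gcs sch ofeb fpd lqir jlacc
Hunk 3: at line 2 remove [gcs,sch,ofeb] add [vbn,rulug] -> 8 lines: fbuf fpg wkrt vbn rulug fpd lqir jlacc
Hunk 4: at line 4 remove [rulug,fpd,lqir] add [wlng,udcmo] -> 7 lines: fbuf fpg wkrt vbn wlng udcmo jlacc
Hunk 5: at line 1 remove [wkrt,vbn,wlng] add [mpck,ukbqg] -> 6 lines: fbuf fpg mpck ukbqg udcmo jlacc
Hunk 6: at line 1 remove [mpck,ukbqg] add [hrol] -> 5 lines: fbuf fpg hrol udcmo jlacc
Final line 5: jlacc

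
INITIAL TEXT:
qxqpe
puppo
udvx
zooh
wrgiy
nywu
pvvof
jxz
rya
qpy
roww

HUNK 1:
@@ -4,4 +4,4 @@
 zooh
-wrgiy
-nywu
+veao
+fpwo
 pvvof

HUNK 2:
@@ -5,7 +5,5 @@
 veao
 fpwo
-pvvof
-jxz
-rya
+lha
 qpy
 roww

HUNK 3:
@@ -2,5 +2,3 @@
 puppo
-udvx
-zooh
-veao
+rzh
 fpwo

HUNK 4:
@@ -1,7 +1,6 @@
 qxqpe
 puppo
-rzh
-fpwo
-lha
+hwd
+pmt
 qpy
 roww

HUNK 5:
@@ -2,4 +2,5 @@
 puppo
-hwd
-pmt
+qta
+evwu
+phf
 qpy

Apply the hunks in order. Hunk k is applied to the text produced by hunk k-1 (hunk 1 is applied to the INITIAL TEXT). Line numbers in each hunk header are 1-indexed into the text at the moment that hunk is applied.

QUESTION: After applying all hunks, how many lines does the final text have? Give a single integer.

Hunk 1: at line 4 remove [wrgiy,nywu] add [veao,fpwo] -> 11 lines: qxqpe puppo udvx zooh veao fpwo pvvof jxz rya qpy roww
Hunk 2: at line 5 remove [pvvof,jxz,rya] add [lha] -> 9 lines: qxqpe puppo udvx zooh veao fpwo lha qpy roww
Hunk 3: at line 2 remove [udvx,zooh,veao] add [rzh] -> 7 lines: qxqpe puppo rzh fpwo lha qpy roww
Hunk 4: at line 1 remove [rzh,fpwo,lha] add [hwd,pmt] -> 6 lines: qxqpe puppo hwd pmt qpy roww
Hunk 5: at line 2 remove [hwd,pmt] add [qta,evwu,phf] -> 7 lines: qxqpe puppo qta evwu phf qpy roww
Final line count: 7

Answer: 7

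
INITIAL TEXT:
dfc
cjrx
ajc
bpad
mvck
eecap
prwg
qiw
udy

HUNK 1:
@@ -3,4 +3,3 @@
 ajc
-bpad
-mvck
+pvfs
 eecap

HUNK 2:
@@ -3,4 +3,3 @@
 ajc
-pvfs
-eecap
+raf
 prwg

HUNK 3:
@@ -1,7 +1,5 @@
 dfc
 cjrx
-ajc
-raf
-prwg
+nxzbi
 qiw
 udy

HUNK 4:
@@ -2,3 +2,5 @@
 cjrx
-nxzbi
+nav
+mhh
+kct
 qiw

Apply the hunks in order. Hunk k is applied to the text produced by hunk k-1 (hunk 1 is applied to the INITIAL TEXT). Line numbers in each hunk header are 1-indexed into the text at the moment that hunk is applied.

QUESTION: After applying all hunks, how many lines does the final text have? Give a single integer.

Answer: 7

Derivation:
Hunk 1: at line 3 remove [bpad,mvck] add [pvfs] -> 8 lines: dfc cjrx ajc pvfs eecap prwg qiw udy
Hunk 2: at line 3 remove [pvfs,eecap] add [raf] -> 7 lines: dfc cjrx ajc raf prwg qiw udy
Hunk 3: at line 1 remove [ajc,raf,prwg] add [nxzbi] -> 5 lines: dfc cjrx nxzbi qiw udy
Hunk 4: at line 2 remove [nxzbi] add [nav,mhh,kct] -> 7 lines: dfc cjrx nav mhh kct qiw udy
Final line count: 7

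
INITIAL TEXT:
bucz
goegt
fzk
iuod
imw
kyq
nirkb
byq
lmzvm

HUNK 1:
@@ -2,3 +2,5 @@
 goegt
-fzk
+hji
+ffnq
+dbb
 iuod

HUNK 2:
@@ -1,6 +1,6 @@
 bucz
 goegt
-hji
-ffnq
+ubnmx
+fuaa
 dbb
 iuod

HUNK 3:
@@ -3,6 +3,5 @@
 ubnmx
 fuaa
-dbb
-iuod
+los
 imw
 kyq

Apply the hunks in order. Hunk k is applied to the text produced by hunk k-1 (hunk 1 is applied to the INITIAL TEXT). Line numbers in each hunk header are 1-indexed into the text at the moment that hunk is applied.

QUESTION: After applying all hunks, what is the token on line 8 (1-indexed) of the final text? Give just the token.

Hunk 1: at line 2 remove [fzk] add [hji,ffnq,dbb] -> 11 lines: bucz goegt hji ffnq dbb iuod imw kyq nirkb byq lmzvm
Hunk 2: at line 1 remove [hji,ffnq] add [ubnmx,fuaa] -> 11 lines: bucz goegt ubnmx fuaa dbb iuod imw kyq nirkb byq lmzvm
Hunk 3: at line 3 remove [dbb,iuod] add [los] -> 10 lines: bucz goegt ubnmx fuaa los imw kyq nirkb byq lmzvm
Final line 8: nirkb

Answer: nirkb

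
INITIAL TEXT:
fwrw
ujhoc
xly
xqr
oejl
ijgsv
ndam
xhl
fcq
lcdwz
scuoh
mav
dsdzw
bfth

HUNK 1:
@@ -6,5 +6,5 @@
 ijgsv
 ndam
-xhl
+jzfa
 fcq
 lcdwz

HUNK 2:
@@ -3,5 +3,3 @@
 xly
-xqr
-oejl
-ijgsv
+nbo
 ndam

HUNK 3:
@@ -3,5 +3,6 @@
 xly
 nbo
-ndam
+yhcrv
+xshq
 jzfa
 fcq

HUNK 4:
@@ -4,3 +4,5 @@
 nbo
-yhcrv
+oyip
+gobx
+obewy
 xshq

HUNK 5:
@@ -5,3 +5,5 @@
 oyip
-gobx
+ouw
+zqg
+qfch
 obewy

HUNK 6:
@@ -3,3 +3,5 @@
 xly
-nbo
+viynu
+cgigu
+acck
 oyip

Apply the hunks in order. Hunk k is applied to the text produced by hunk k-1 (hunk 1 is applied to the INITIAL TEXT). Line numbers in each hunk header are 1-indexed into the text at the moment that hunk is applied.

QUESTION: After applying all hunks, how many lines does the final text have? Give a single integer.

Answer: 19

Derivation:
Hunk 1: at line 6 remove [xhl] add [jzfa] -> 14 lines: fwrw ujhoc xly xqr oejl ijgsv ndam jzfa fcq lcdwz scuoh mav dsdzw bfth
Hunk 2: at line 3 remove [xqr,oejl,ijgsv] add [nbo] -> 12 lines: fwrw ujhoc xly nbo ndam jzfa fcq lcdwz scuoh mav dsdzw bfth
Hunk 3: at line 3 remove [ndam] add [yhcrv,xshq] -> 13 lines: fwrw ujhoc xly nbo yhcrv xshq jzfa fcq lcdwz scuoh mav dsdzw bfth
Hunk 4: at line 4 remove [yhcrv] add [oyip,gobx,obewy] -> 15 lines: fwrw ujhoc xly nbo oyip gobx obewy xshq jzfa fcq lcdwz scuoh mav dsdzw bfth
Hunk 5: at line 5 remove [gobx] add [ouw,zqg,qfch] -> 17 lines: fwrw ujhoc xly nbo oyip ouw zqg qfch obewy xshq jzfa fcq lcdwz scuoh mav dsdzw bfth
Hunk 6: at line 3 remove [nbo] add [viynu,cgigu,acck] -> 19 lines: fwrw ujhoc xly viynu cgigu acck oyip ouw zqg qfch obewy xshq jzfa fcq lcdwz scuoh mav dsdzw bfth
Final line count: 19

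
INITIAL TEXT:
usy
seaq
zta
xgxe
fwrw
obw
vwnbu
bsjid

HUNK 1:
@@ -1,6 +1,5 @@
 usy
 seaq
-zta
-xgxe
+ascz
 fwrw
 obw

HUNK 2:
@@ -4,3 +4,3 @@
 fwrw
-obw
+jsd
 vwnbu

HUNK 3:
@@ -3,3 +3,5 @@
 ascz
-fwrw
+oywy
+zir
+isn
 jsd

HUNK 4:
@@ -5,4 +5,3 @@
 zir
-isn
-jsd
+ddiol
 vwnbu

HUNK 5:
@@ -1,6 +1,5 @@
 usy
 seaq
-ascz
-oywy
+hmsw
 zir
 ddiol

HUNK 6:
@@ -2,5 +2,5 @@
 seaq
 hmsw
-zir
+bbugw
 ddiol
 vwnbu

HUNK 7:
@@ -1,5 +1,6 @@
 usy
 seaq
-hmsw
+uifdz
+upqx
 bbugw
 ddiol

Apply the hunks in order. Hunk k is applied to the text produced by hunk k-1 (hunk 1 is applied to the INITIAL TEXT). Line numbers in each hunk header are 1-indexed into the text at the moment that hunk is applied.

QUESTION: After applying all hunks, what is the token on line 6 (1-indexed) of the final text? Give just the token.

Answer: ddiol

Derivation:
Hunk 1: at line 1 remove [zta,xgxe] add [ascz] -> 7 lines: usy seaq ascz fwrw obw vwnbu bsjid
Hunk 2: at line 4 remove [obw] add [jsd] -> 7 lines: usy seaq ascz fwrw jsd vwnbu bsjid
Hunk 3: at line 3 remove [fwrw] add [oywy,zir,isn] -> 9 lines: usy seaq ascz oywy zir isn jsd vwnbu bsjid
Hunk 4: at line 5 remove [isn,jsd] add [ddiol] -> 8 lines: usy seaq ascz oywy zir ddiol vwnbu bsjid
Hunk 5: at line 1 remove [ascz,oywy] add [hmsw] -> 7 lines: usy seaq hmsw zir ddiol vwnbu bsjid
Hunk 6: at line 2 remove [zir] add [bbugw] -> 7 lines: usy seaq hmsw bbugw ddiol vwnbu bsjid
Hunk 7: at line 1 remove [hmsw] add [uifdz,upqx] -> 8 lines: usy seaq uifdz upqx bbugw ddiol vwnbu bsjid
Final line 6: ddiol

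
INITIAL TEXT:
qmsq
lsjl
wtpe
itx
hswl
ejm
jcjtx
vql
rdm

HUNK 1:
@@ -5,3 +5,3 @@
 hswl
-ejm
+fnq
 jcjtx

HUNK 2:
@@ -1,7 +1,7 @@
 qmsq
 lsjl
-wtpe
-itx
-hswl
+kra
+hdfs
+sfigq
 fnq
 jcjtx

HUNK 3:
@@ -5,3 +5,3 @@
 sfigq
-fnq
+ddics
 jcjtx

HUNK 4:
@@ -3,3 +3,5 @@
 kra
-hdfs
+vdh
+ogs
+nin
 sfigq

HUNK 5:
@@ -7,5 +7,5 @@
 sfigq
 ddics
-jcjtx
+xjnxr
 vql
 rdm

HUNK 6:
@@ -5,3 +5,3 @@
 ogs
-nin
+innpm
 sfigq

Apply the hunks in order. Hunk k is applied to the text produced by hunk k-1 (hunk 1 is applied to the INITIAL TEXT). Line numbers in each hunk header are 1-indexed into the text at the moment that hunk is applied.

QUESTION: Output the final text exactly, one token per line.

Hunk 1: at line 5 remove [ejm] add [fnq] -> 9 lines: qmsq lsjl wtpe itx hswl fnq jcjtx vql rdm
Hunk 2: at line 1 remove [wtpe,itx,hswl] add [kra,hdfs,sfigq] -> 9 lines: qmsq lsjl kra hdfs sfigq fnq jcjtx vql rdm
Hunk 3: at line 5 remove [fnq] add [ddics] -> 9 lines: qmsq lsjl kra hdfs sfigq ddics jcjtx vql rdm
Hunk 4: at line 3 remove [hdfs] add [vdh,ogs,nin] -> 11 lines: qmsq lsjl kra vdh ogs nin sfigq ddics jcjtx vql rdm
Hunk 5: at line 7 remove [jcjtx] add [xjnxr] -> 11 lines: qmsq lsjl kra vdh ogs nin sfigq ddics xjnxr vql rdm
Hunk 6: at line 5 remove [nin] add [innpm] -> 11 lines: qmsq lsjl kra vdh ogs innpm sfigq ddics xjnxr vql rdm

Answer: qmsq
lsjl
kra
vdh
ogs
innpm
sfigq
ddics
xjnxr
vql
rdm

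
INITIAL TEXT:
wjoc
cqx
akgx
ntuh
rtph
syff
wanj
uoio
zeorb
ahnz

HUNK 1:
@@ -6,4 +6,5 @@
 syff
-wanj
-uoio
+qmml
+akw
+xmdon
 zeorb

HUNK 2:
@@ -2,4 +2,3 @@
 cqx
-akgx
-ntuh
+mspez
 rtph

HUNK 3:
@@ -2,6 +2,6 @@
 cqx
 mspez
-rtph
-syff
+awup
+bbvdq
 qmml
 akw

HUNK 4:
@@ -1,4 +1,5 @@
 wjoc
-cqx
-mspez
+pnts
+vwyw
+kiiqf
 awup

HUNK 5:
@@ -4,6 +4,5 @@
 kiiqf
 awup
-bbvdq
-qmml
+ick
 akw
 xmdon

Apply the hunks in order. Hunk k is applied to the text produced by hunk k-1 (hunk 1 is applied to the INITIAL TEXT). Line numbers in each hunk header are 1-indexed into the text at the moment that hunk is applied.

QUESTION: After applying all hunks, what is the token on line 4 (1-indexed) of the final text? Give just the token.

Answer: kiiqf

Derivation:
Hunk 1: at line 6 remove [wanj,uoio] add [qmml,akw,xmdon] -> 11 lines: wjoc cqx akgx ntuh rtph syff qmml akw xmdon zeorb ahnz
Hunk 2: at line 2 remove [akgx,ntuh] add [mspez] -> 10 lines: wjoc cqx mspez rtph syff qmml akw xmdon zeorb ahnz
Hunk 3: at line 2 remove [rtph,syff] add [awup,bbvdq] -> 10 lines: wjoc cqx mspez awup bbvdq qmml akw xmdon zeorb ahnz
Hunk 4: at line 1 remove [cqx,mspez] add [pnts,vwyw,kiiqf] -> 11 lines: wjoc pnts vwyw kiiqf awup bbvdq qmml akw xmdon zeorb ahnz
Hunk 5: at line 4 remove [bbvdq,qmml] add [ick] -> 10 lines: wjoc pnts vwyw kiiqf awup ick akw xmdon zeorb ahnz
Final line 4: kiiqf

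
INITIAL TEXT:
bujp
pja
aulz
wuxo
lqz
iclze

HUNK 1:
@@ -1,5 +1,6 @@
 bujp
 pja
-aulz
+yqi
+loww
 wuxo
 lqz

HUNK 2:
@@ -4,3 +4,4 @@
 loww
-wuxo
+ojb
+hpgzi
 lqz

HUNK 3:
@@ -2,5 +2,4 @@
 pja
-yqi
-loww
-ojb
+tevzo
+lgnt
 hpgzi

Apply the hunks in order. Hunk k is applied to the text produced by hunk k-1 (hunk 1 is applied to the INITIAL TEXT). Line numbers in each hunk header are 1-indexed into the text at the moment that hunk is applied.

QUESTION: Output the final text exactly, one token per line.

Answer: bujp
pja
tevzo
lgnt
hpgzi
lqz
iclze

Derivation:
Hunk 1: at line 1 remove [aulz] add [yqi,loww] -> 7 lines: bujp pja yqi loww wuxo lqz iclze
Hunk 2: at line 4 remove [wuxo] add [ojb,hpgzi] -> 8 lines: bujp pja yqi loww ojb hpgzi lqz iclze
Hunk 3: at line 2 remove [yqi,loww,ojb] add [tevzo,lgnt] -> 7 lines: bujp pja tevzo lgnt hpgzi lqz iclze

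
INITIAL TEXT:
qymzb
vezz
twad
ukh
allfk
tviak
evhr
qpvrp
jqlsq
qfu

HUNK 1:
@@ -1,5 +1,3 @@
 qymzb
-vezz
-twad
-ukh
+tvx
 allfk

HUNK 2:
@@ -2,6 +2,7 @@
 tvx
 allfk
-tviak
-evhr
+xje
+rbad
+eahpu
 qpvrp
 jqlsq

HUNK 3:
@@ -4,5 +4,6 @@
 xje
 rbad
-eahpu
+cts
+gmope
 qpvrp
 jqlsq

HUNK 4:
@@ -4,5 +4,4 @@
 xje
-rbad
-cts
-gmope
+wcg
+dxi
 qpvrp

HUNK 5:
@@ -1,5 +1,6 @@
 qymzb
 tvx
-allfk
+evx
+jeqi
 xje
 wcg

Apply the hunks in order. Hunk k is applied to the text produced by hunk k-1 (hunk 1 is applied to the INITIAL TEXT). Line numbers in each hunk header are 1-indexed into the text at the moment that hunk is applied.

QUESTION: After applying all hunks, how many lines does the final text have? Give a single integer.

Answer: 10

Derivation:
Hunk 1: at line 1 remove [vezz,twad,ukh] add [tvx] -> 8 lines: qymzb tvx allfk tviak evhr qpvrp jqlsq qfu
Hunk 2: at line 2 remove [tviak,evhr] add [xje,rbad,eahpu] -> 9 lines: qymzb tvx allfk xje rbad eahpu qpvrp jqlsq qfu
Hunk 3: at line 4 remove [eahpu] add [cts,gmope] -> 10 lines: qymzb tvx allfk xje rbad cts gmope qpvrp jqlsq qfu
Hunk 4: at line 4 remove [rbad,cts,gmope] add [wcg,dxi] -> 9 lines: qymzb tvx allfk xje wcg dxi qpvrp jqlsq qfu
Hunk 5: at line 1 remove [allfk] add [evx,jeqi] -> 10 lines: qymzb tvx evx jeqi xje wcg dxi qpvrp jqlsq qfu
Final line count: 10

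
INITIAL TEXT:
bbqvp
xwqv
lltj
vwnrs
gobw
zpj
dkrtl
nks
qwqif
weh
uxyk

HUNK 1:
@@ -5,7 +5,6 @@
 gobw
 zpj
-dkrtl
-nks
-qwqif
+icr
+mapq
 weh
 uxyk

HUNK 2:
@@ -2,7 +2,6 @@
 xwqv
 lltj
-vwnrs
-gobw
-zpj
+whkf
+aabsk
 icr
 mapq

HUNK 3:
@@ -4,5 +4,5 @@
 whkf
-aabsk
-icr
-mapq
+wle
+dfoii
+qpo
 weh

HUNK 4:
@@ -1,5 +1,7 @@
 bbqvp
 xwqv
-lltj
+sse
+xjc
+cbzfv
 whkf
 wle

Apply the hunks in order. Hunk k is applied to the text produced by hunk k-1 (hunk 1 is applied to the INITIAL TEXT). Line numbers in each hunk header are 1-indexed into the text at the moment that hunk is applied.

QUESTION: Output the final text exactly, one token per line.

Hunk 1: at line 5 remove [dkrtl,nks,qwqif] add [icr,mapq] -> 10 lines: bbqvp xwqv lltj vwnrs gobw zpj icr mapq weh uxyk
Hunk 2: at line 2 remove [vwnrs,gobw,zpj] add [whkf,aabsk] -> 9 lines: bbqvp xwqv lltj whkf aabsk icr mapq weh uxyk
Hunk 3: at line 4 remove [aabsk,icr,mapq] add [wle,dfoii,qpo] -> 9 lines: bbqvp xwqv lltj whkf wle dfoii qpo weh uxyk
Hunk 4: at line 1 remove [lltj] add [sse,xjc,cbzfv] -> 11 lines: bbqvp xwqv sse xjc cbzfv whkf wle dfoii qpo weh uxyk

Answer: bbqvp
xwqv
sse
xjc
cbzfv
whkf
wle
dfoii
qpo
weh
uxyk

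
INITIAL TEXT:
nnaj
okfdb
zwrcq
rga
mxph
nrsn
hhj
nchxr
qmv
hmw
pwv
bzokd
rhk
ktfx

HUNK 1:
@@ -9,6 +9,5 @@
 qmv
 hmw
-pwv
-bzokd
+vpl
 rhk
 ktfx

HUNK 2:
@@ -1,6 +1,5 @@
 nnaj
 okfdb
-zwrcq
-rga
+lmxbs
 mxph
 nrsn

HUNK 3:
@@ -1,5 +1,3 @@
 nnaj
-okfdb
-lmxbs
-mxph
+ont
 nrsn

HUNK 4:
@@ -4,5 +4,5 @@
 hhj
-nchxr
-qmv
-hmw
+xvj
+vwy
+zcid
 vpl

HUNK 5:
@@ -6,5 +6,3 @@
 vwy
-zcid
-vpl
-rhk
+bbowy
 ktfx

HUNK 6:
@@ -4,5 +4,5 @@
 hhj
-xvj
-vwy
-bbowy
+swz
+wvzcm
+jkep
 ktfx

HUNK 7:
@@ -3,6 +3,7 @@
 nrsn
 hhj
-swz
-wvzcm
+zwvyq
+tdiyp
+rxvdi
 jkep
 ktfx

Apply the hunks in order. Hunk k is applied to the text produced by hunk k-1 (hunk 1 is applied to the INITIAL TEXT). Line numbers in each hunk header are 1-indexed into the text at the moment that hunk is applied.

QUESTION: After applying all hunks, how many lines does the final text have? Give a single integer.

Hunk 1: at line 9 remove [pwv,bzokd] add [vpl] -> 13 lines: nnaj okfdb zwrcq rga mxph nrsn hhj nchxr qmv hmw vpl rhk ktfx
Hunk 2: at line 1 remove [zwrcq,rga] add [lmxbs] -> 12 lines: nnaj okfdb lmxbs mxph nrsn hhj nchxr qmv hmw vpl rhk ktfx
Hunk 3: at line 1 remove [okfdb,lmxbs,mxph] add [ont] -> 10 lines: nnaj ont nrsn hhj nchxr qmv hmw vpl rhk ktfx
Hunk 4: at line 4 remove [nchxr,qmv,hmw] add [xvj,vwy,zcid] -> 10 lines: nnaj ont nrsn hhj xvj vwy zcid vpl rhk ktfx
Hunk 5: at line 6 remove [zcid,vpl,rhk] add [bbowy] -> 8 lines: nnaj ont nrsn hhj xvj vwy bbowy ktfx
Hunk 6: at line 4 remove [xvj,vwy,bbowy] add [swz,wvzcm,jkep] -> 8 lines: nnaj ont nrsn hhj swz wvzcm jkep ktfx
Hunk 7: at line 3 remove [swz,wvzcm] add [zwvyq,tdiyp,rxvdi] -> 9 lines: nnaj ont nrsn hhj zwvyq tdiyp rxvdi jkep ktfx
Final line count: 9

Answer: 9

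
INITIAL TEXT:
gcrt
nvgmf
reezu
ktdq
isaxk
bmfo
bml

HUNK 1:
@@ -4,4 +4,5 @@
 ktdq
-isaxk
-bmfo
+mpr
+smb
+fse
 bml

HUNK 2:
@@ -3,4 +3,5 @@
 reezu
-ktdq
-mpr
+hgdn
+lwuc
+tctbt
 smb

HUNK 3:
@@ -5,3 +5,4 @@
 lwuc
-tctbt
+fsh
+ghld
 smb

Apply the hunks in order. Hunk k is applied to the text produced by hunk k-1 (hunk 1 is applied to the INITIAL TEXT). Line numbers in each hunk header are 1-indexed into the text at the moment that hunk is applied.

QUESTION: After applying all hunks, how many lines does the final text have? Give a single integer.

Hunk 1: at line 4 remove [isaxk,bmfo] add [mpr,smb,fse] -> 8 lines: gcrt nvgmf reezu ktdq mpr smb fse bml
Hunk 2: at line 3 remove [ktdq,mpr] add [hgdn,lwuc,tctbt] -> 9 lines: gcrt nvgmf reezu hgdn lwuc tctbt smb fse bml
Hunk 3: at line 5 remove [tctbt] add [fsh,ghld] -> 10 lines: gcrt nvgmf reezu hgdn lwuc fsh ghld smb fse bml
Final line count: 10

Answer: 10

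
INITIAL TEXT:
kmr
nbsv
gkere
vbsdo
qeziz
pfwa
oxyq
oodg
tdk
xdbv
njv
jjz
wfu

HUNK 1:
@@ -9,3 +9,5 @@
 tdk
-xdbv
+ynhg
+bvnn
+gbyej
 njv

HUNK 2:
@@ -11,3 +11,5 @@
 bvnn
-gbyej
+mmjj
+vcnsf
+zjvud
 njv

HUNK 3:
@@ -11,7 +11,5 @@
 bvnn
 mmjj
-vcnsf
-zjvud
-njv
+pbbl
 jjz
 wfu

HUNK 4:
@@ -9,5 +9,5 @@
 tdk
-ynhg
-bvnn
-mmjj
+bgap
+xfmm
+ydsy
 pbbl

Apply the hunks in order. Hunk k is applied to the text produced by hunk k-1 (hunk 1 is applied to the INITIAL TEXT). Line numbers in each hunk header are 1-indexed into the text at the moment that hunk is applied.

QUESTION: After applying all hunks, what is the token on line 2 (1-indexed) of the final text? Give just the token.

Answer: nbsv

Derivation:
Hunk 1: at line 9 remove [xdbv] add [ynhg,bvnn,gbyej] -> 15 lines: kmr nbsv gkere vbsdo qeziz pfwa oxyq oodg tdk ynhg bvnn gbyej njv jjz wfu
Hunk 2: at line 11 remove [gbyej] add [mmjj,vcnsf,zjvud] -> 17 lines: kmr nbsv gkere vbsdo qeziz pfwa oxyq oodg tdk ynhg bvnn mmjj vcnsf zjvud njv jjz wfu
Hunk 3: at line 11 remove [vcnsf,zjvud,njv] add [pbbl] -> 15 lines: kmr nbsv gkere vbsdo qeziz pfwa oxyq oodg tdk ynhg bvnn mmjj pbbl jjz wfu
Hunk 4: at line 9 remove [ynhg,bvnn,mmjj] add [bgap,xfmm,ydsy] -> 15 lines: kmr nbsv gkere vbsdo qeziz pfwa oxyq oodg tdk bgap xfmm ydsy pbbl jjz wfu
Final line 2: nbsv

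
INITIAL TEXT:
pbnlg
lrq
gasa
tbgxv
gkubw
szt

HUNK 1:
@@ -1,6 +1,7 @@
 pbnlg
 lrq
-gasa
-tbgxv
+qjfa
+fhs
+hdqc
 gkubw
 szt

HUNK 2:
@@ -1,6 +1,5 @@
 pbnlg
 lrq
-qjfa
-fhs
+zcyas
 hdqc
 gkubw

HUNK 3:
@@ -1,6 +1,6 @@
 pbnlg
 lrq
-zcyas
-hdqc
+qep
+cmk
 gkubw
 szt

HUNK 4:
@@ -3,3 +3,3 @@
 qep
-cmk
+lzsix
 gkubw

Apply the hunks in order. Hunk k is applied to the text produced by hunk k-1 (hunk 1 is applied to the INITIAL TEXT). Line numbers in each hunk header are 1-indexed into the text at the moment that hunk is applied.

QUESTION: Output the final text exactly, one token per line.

Hunk 1: at line 1 remove [gasa,tbgxv] add [qjfa,fhs,hdqc] -> 7 lines: pbnlg lrq qjfa fhs hdqc gkubw szt
Hunk 2: at line 1 remove [qjfa,fhs] add [zcyas] -> 6 lines: pbnlg lrq zcyas hdqc gkubw szt
Hunk 3: at line 1 remove [zcyas,hdqc] add [qep,cmk] -> 6 lines: pbnlg lrq qep cmk gkubw szt
Hunk 4: at line 3 remove [cmk] add [lzsix] -> 6 lines: pbnlg lrq qep lzsix gkubw szt

Answer: pbnlg
lrq
qep
lzsix
gkubw
szt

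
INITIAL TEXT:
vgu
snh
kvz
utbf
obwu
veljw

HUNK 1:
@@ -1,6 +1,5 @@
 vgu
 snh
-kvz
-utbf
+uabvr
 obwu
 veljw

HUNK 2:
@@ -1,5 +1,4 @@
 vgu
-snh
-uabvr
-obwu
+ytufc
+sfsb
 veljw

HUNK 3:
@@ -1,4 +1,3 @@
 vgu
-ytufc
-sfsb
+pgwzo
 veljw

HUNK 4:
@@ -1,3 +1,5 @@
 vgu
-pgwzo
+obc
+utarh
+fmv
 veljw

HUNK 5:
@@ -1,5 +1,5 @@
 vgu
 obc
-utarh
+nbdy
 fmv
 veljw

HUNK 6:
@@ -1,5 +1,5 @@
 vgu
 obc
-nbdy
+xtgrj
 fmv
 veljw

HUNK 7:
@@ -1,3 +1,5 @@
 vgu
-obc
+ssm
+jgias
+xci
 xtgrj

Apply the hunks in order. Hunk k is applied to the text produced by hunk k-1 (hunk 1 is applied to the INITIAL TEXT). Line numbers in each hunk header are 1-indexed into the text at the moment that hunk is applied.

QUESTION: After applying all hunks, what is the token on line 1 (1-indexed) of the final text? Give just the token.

Answer: vgu

Derivation:
Hunk 1: at line 1 remove [kvz,utbf] add [uabvr] -> 5 lines: vgu snh uabvr obwu veljw
Hunk 2: at line 1 remove [snh,uabvr,obwu] add [ytufc,sfsb] -> 4 lines: vgu ytufc sfsb veljw
Hunk 3: at line 1 remove [ytufc,sfsb] add [pgwzo] -> 3 lines: vgu pgwzo veljw
Hunk 4: at line 1 remove [pgwzo] add [obc,utarh,fmv] -> 5 lines: vgu obc utarh fmv veljw
Hunk 5: at line 1 remove [utarh] add [nbdy] -> 5 lines: vgu obc nbdy fmv veljw
Hunk 6: at line 1 remove [nbdy] add [xtgrj] -> 5 lines: vgu obc xtgrj fmv veljw
Hunk 7: at line 1 remove [obc] add [ssm,jgias,xci] -> 7 lines: vgu ssm jgias xci xtgrj fmv veljw
Final line 1: vgu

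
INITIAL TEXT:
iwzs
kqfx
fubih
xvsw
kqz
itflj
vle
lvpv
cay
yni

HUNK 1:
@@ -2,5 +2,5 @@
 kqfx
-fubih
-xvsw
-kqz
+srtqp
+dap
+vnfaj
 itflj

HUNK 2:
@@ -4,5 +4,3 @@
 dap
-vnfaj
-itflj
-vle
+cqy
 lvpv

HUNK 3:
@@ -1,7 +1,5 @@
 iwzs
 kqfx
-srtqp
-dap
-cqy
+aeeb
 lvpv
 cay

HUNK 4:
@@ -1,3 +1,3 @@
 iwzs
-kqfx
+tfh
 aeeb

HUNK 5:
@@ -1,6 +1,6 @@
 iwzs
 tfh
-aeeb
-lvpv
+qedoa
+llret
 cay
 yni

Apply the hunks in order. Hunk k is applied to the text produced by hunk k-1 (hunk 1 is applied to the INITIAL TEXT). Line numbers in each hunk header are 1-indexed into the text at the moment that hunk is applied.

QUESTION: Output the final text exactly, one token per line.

Answer: iwzs
tfh
qedoa
llret
cay
yni

Derivation:
Hunk 1: at line 2 remove [fubih,xvsw,kqz] add [srtqp,dap,vnfaj] -> 10 lines: iwzs kqfx srtqp dap vnfaj itflj vle lvpv cay yni
Hunk 2: at line 4 remove [vnfaj,itflj,vle] add [cqy] -> 8 lines: iwzs kqfx srtqp dap cqy lvpv cay yni
Hunk 3: at line 1 remove [srtqp,dap,cqy] add [aeeb] -> 6 lines: iwzs kqfx aeeb lvpv cay yni
Hunk 4: at line 1 remove [kqfx] add [tfh] -> 6 lines: iwzs tfh aeeb lvpv cay yni
Hunk 5: at line 1 remove [aeeb,lvpv] add [qedoa,llret] -> 6 lines: iwzs tfh qedoa llret cay yni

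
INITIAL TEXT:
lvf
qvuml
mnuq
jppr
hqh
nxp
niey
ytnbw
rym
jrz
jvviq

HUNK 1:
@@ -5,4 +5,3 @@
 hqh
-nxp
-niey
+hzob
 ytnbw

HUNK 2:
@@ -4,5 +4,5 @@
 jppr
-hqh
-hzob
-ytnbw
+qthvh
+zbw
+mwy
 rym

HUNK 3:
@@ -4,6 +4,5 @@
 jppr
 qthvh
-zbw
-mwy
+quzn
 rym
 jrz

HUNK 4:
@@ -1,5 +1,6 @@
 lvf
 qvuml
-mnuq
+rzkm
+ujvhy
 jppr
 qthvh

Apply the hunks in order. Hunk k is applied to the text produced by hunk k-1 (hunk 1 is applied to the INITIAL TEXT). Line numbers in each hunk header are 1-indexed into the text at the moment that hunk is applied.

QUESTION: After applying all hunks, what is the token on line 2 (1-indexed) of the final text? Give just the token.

Hunk 1: at line 5 remove [nxp,niey] add [hzob] -> 10 lines: lvf qvuml mnuq jppr hqh hzob ytnbw rym jrz jvviq
Hunk 2: at line 4 remove [hqh,hzob,ytnbw] add [qthvh,zbw,mwy] -> 10 lines: lvf qvuml mnuq jppr qthvh zbw mwy rym jrz jvviq
Hunk 3: at line 4 remove [zbw,mwy] add [quzn] -> 9 lines: lvf qvuml mnuq jppr qthvh quzn rym jrz jvviq
Hunk 4: at line 1 remove [mnuq] add [rzkm,ujvhy] -> 10 lines: lvf qvuml rzkm ujvhy jppr qthvh quzn rym jrz jvviq
Final line 2: qvuml

Answer: qvuml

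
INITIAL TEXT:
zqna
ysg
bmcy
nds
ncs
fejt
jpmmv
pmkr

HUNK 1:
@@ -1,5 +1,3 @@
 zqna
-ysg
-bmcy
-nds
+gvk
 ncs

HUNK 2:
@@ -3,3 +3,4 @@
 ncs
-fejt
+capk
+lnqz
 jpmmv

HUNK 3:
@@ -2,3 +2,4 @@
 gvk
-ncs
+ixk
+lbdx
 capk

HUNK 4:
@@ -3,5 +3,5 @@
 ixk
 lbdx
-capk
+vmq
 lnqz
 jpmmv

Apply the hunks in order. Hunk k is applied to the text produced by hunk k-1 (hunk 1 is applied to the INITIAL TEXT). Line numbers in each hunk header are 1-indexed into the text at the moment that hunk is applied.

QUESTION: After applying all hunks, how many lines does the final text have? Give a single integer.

Hunk 1: at line 1 remove [ysg,bmcy,nds] add [gvk] -> 6 lines: zqna gvk ncs fejt jpmmv pmkr
Hunk 2: at line 3 remove [fejt] add [capk,lnqz] -> 7 lines: zqna gvk ncs capk lnqz jpmmv pmkr
Hunk 3: at line 2 remove [ncs] add [ixk,lbdx] -> 8 lines: zqna gvk ixk lbdx capk lnqz jpmmv pmkr
Hunk 4: at line 3 remove [capk] add [vmq] -> 8 lines: zqna gvk ixk lbdx vmq lnqz jpmmv pmkr
Final line count: 8

Answer: 8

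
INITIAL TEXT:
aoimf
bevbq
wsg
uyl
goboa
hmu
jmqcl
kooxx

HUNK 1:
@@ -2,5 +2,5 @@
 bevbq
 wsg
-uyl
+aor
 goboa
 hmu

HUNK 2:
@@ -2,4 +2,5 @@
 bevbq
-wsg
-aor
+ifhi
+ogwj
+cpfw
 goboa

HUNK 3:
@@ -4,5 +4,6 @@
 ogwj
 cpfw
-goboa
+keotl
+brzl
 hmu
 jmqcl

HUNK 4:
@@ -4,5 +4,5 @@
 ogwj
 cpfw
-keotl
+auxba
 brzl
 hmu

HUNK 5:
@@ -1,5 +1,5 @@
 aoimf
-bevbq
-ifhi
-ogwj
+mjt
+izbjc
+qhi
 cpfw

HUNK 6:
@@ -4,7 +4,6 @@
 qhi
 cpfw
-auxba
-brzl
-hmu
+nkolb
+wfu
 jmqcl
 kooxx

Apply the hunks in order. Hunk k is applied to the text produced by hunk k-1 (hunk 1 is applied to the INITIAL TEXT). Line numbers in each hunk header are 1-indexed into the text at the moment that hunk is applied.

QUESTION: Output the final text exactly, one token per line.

Answer: aoimf
mjt
izbjc
qhi
cpfw
nkolb
wfu
jmqcl
kooxx

Derivation:
Hunk 1: at line 2 remove [uyl] add [aor] -> 8 lines: aoimf bevbq wsg aor goboa hmu jmqcl kooxx
Hunk 2: at line 2 remove [wsg,aor] add [ifhi,ogwj,cpfw] -> 9 lines: aoimf bevbq ifhi ogwj cpfw goboa hmu jmqcl kooxx
Hunk 3: at line 4 remove [goboa] add [keotl,brzl] -> 10 lines: aoimf bevbq ifhi ogwj cpfw keotl brzl hmu jmqcl kooxx
Hunk 4: at line 4 remove [keotl] add [auxba] -> 10 lines: aoimf bevbq ifhi ogwj cpfw auxba brzl hmu jmqcl kooxx
Hunk 5: at line 1 remove [bevbq,ifhi,ogwj] add [mjt,izbjc,qhi] -> 10 lines: aoimf mjt izbjc qhi cpfw auxba brzl hmu jmqcl kooxx
Hunk 6: at line 4 remove [auxba,brzl,hmu] add [nkolb,wfu] -> 9 lines: aoimf mjt izbjc qhi cpfw nkolb wfu jmqcl kooxx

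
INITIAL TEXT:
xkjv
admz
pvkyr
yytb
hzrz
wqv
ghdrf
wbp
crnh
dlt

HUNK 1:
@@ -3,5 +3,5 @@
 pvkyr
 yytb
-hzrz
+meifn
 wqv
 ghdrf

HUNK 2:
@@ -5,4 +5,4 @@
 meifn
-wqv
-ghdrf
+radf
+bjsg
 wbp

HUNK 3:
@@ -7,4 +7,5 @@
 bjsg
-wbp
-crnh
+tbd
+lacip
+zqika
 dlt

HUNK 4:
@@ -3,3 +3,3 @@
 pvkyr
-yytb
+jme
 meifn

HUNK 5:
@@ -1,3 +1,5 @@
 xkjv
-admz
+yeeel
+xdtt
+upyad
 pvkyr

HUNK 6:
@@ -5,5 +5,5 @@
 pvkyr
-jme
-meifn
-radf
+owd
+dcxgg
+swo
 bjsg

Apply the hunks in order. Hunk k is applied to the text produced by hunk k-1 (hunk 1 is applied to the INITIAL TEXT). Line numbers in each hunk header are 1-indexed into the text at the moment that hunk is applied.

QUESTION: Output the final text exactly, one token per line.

Answer: xkjv
yeeel
xdtt
upyad
pvkyr
owd
dcxgg
swo
bjsg
tbd
lacip
zqika
dlt

Derivation:
Hunk 1: at line 3 remove [hzrz] add [meifn] -> 10 lines: xkjv admz pvkyr yytb meifn wqv ghdrf wbp crnh dlt
Hunk 2: at line 5 remove [wqv,ghdrf] add [radf,bjsg] -> 10 lines: xkjv admz pvkyr yytb meifn radf bjsg wbp crnh dlt
Hunk 3: at line 7 remove [wbp,crnh] add [tbd,lacip,zqika] -> 11 lines: xkjv admz pvkyr yytb meifn radf bjsg tbd lacip zqika dlt
Hunk 4: at line 3 remove [yytb] add [jme] -> 11 lines: xkjv admz pvkyr jme meifn radf bjsg tbd lacip zqika dlt
Hunk 5: at line 1 remove [admz] add [yeeel,xdtt,upyad] -> 13 lines: xkjv yeeel xdtt upyad pvkyr jme meifn radf bjsg tbd lacip zqika dlt
Hunk 6: at line 5 remove [jme,meifn,radf] add [owd,dcxgg,swo] -> 13 lines: xkjv yeeel xdtt upyad pvkyr owd dcxgg swo bjsg tbd lacip zqika dlt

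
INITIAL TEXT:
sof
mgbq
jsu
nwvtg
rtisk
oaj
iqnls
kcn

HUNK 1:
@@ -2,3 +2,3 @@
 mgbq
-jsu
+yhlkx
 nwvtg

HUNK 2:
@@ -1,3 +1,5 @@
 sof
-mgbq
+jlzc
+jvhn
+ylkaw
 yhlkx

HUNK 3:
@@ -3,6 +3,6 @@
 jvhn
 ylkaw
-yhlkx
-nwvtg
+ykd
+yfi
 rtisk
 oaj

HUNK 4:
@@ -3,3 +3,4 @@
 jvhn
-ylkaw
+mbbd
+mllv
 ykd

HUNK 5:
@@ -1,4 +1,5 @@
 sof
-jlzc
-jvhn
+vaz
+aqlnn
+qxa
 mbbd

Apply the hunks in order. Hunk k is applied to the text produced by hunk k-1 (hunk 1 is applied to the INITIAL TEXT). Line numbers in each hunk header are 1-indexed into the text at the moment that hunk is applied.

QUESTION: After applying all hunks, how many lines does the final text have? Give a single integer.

Hunk 1: at line 2 remove [jsu] add [yhlkx] -> 8 lines: sof mgbq yhlkx nwvtg rtisk oaj iqnls kcn
Hunk 2: at line 1 remove [mgbq] add [jlzc,jvhn,ylkaw] -> 10 lines: sof jlzc jvhn ylkaw yhlkx nwvtg rtisk oaj iqnls kcn
Hunk 3: at line 3 remove [yhlkx,nwvtg] add [ykd,yfi] -> 10 lines: sof jlzc jvhn ylkaw ykd yfi rtisk oaj iqnls kcn
Hunk 4: at line 3 remove [ylkaw] add [mbbd,mllv] -> 11 lines: sof jlzc jvhn mbbd mllv ykd yfi rtisk oaj iqnls kcn
Hunk 5: at line 1 remove [jlzc,jvhn] add [vaz,aqlnn,qxa] -> 12 lines: sof vaz aqlnn qxa mbbd mllv ykd yfi rtisk oaj iqnls kcn
Final line count: 12

Answer: 12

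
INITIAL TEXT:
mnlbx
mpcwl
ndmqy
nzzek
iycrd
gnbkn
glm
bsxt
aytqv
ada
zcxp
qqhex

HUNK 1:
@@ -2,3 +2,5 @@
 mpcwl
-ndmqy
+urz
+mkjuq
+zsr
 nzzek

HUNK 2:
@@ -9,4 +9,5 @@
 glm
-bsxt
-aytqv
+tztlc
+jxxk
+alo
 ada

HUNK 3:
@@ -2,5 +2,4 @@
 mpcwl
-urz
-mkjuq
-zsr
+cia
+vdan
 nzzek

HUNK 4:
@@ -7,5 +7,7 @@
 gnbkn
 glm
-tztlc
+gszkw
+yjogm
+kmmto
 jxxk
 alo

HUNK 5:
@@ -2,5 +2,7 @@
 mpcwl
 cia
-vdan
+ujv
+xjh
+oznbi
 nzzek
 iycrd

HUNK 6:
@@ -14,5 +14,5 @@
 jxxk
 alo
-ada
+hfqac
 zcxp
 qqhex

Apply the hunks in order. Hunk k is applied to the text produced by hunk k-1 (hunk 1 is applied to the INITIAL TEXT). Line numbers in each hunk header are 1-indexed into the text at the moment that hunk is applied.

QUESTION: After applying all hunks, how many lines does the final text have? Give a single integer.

Answer: 18

Derivation:
Hunk 1: at line 2 remove [ndmqy] add [urz,mkjuq,zsr] -> 14 lines: mnlbx mpcwl urz mkjuq zsr nzzek iycrd gnbkn glm bsxt aytqv ada zcxp qqhex
Hunk 2: at line 9 remove [bsxt,aytqv] add [tztlc,jxxk,alo] -> 15 lines: mnlbx mpcwl urz mkjuq zsr nzzek iycrd gnbkn glm tztlc jxxk alo ada zcxp qqhex
Hunk 3: at line 2 remove [urz,mkjuq,zsr] add [cia,vdan] -> 14 lines: mnlbx mpcwl cia vdan nzzek iycrd gnbkn glm tztlc jxxk alo ada zcxp qqhex
Hunk 4: at line 7 remove [tztlc] add [gszkw,yjogm,kmmto] -> 16 lines: mnlbx mpcwl cia vdan nzzek iycrd gnbkn glm gszkw yjogm kmmto jxxk alo ada zcxp qqhex
Hunk 5: at line 2 remove [vdan] add [ujv,xjh,oznbi] -> 18 lines: mnlbx mpcwl cia ujv xjh oznbi nzzek iycrd gnbkn glm gszkw yjogm kmmto jxxk alo ada zcxp qqhex
Hunk 6: at line 14 remove [ada] add [hfqac] -> 18 lines: mnlbx mpcwl cia ujv xjh oznbi nzzek iycrd gnbkn glm gszkw yjogm kmmto jxxk alo hfqac zcxp qqhex
Final line count: 18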